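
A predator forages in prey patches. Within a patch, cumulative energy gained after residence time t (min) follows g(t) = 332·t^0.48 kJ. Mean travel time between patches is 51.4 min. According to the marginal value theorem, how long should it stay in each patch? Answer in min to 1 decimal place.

47.4 min

Optimal t* satisfies g'(t*) = g(t*)/(T + t*).
g'(t) = 0.48·332·t^-0.52. Setting 0.48·332·t^-0.52 = 332·t^0.48/(51.4+t) gives 0.48(51.4+t) = t, so 0.52·t = 0.48×51.4.
t* = 0.48×51.4/0.52 = 47.45 min.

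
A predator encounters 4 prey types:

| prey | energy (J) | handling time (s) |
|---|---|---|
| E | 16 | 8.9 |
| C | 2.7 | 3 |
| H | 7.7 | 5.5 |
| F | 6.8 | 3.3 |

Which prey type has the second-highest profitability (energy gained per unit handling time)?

Profitability E/h (J/s): E = 16/8.9 = 1.8, C = 2.7/3 = 0.9, H = 7.7/5.5 = 1.4, F = 6.8/3.3 = 2.06.
Ranked: F > E > H > C.

E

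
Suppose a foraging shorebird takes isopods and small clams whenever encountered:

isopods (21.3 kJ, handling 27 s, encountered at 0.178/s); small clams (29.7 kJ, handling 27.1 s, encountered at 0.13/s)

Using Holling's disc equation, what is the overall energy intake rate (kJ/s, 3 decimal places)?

0.820 kJ/s

Energy encountered per unit search time: 0.178×21.3 + 0.13×29.7 = 7.652 kJ/s.
Handling time per unit search time: 0.178×27 + 0.13×27.1 = 8.329.
Rate = 7.652/(1 + 8.329) = 0.8203 kJ/s.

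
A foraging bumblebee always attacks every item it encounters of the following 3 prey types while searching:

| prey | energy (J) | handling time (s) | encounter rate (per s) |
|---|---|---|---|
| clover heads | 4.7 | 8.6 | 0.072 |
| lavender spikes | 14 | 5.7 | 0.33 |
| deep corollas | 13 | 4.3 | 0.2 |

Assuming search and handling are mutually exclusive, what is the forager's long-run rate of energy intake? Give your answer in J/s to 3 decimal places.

1.733 J/s

R = (0.072×4.7 + 0.33×14 + 0.2×13) / (1 + 0.072×8.6 + 0.33×5.7 + 0.2×4.3) = 7.558/4.36 = 1.733 J/s.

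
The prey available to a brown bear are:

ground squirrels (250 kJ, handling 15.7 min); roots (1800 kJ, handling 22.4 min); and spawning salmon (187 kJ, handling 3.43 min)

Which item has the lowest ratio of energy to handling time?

ground squirrels

Profitability E/h (kJ/min): ground squirrels = 250/15.7 = 15.9, roots = 1800/22.4 = 80.4, spawning salmon = 187/3.43 = 54.5.
Ranked: roots > spawning salmon > ground squirrels.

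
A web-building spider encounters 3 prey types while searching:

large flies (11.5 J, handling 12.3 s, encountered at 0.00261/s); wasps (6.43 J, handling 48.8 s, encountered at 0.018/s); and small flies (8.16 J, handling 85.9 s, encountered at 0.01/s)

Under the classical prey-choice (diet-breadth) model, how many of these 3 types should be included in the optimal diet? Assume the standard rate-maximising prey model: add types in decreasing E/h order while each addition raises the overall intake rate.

3

Rank by E/h (J/s): large flies 0.935, wasps 0.132, small flies 0.095. Include each in turn until the next type's E/h falls below the running intake rate.
Rate on top 1: 0.02908. wasps: 0.132 > 0.02908 → include.
Rate on top 2: 0.07629. small flies: 0.095 > 0.07629 → include.
Optimal diet: large flies, wasps, small flies — 3 of 3 types.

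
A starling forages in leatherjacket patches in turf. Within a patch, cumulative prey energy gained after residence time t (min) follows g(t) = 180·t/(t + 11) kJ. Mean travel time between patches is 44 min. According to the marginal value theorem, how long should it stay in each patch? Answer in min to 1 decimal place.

Optimal t* satisfies g'(t*) = g(t*)/(T + t*).
g'(t) = 180·11/(t + 11)². Setting 180·11/(t+11)² = 180t/[(t+11)(44+t)] gives 11(44+t) = t(t+11), so t² = 11×44 = 484.
t* = √484 = 22 min.

22.0 min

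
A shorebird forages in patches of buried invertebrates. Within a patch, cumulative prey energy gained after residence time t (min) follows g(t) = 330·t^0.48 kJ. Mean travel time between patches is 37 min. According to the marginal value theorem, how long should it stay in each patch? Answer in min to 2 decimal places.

34.15 min

Optimal t* satisfies g'(t*) = g(t*)/(T + t*).
g'(t) = 0.48·330·t^-0.52. Setting 0.48·330·t^-0.52 = 330·t^0.48/(37+t) gives 0.48(37+t) = t, so 0.52·t = 0.48×37.
t* = 0.48×37/0.52 = 34.15 min.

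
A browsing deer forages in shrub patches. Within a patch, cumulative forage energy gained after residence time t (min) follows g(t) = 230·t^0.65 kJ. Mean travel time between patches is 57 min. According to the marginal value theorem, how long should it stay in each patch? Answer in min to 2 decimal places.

By the marginal value theorem, leave when the instantaneous gain rate g'(t) equals the habitat-wide average g(t)/(T + t).
g'(t) = 0.65·230·t^-0.35. Setting 0.65·230·t^-0.35 = 230·t^0.65/(57+t) gives 0.65(57+t) = t, so 0.35·t = 0.65×57.
t* = 0.65×57/0.35 = 105.9 min.

105.86 min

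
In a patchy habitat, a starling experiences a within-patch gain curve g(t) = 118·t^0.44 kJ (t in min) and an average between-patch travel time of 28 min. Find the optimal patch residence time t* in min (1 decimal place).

22.0 min

Maximise g(t)/(T+t): set derivative to zero → g'(t)(T+t) = g(t).
g'(t) = 0.44·118·t^-0.56. Setting 0.44·118·t^-0.56 = 118·t^0.44/(28+t) gives 0.44(28+t) = t, so 0.56·t = 0.44×28.
t* = 0.44×28/0.56 = 22 min.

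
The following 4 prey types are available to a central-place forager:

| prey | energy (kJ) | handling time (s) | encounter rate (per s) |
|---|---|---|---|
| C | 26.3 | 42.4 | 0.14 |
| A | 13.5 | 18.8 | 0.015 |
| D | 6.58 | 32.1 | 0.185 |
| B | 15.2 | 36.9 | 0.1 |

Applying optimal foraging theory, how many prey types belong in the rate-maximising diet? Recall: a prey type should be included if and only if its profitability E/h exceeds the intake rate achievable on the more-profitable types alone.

2

E/h in descending order: A 0.718, C 0.62, B 0.412, D 0.205 kJ/s. The optimal diet is the largest prefix of this list for which every included type satisfies E_i/h_i > R on the types above it.
Rate on top 1: 0.158. C: 0.62 > 0.158 → include.
Rate on top 2: 0.5382. B: 0.412 < 0.5382 → exclude; stop.
Optimal diet: A, C — 2 of 4 types.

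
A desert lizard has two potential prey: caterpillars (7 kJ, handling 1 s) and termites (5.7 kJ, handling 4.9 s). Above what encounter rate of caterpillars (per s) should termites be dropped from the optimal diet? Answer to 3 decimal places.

Drop termites once their profitability E₂/h₂ falls below the rate achievable on caterpillars alone: E₂/h₂ = λE₁/(1 + λh₁).
Solve for λ: λE₁h₂ = E₂(1 + λh₁) → λ(E₁h₂ − E₂h₁) = E₂ → λ = E₂/(E₁h₂ − E₂h₁).
λ = 5.7/(7×4.9 − 5.7×1) = 5.7/28.6 = 0.1993 per s.

0.199 per s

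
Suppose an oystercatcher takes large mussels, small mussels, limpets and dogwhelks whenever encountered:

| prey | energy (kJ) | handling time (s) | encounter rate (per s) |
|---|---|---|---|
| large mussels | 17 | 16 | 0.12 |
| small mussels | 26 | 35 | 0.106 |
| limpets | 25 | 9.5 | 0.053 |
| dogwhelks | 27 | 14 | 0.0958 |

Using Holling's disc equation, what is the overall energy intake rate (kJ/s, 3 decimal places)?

1.027 kJ/s

R = (0.12×17 + 0.106×26 + 0.053×25 + 0.0958×27) / (1 + 0.12×16 + 0.106×35 + 0.053×9.5 + 0.0958×14) = 8.708/8.475 = 1.027 kJ/s.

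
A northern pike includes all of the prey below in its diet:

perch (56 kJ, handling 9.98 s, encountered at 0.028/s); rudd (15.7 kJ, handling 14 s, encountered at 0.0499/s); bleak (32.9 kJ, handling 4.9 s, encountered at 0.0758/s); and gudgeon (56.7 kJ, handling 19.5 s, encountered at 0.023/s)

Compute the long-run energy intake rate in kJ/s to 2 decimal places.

2.20 kJ/s

Energy encountered per unit search time: 0.028×56 + 0.0499×15.7 + 0.0758×32.9 + 0.023×56.7 = 6.149 kJ/s.
Handling time per unit search time: 0.028×9.98 + 0.0499×14 + 0.0758×4.9 + 0.023×19.5 = 1.798.
Rate = 6.149/(1 + 1.798) = 2.198 kJ/s.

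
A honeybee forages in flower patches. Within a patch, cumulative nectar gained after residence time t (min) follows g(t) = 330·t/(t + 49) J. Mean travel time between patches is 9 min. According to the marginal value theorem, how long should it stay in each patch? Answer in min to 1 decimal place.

21.0 min

Optimal t* satisfies g'(t*) = g(t*)/(T + t*).
g'(t) = 330·49/(t + 49)². Setting 330·49/(t+49)² = 330t/[(t+49)(9+t)] gives 49(9+t) = t(t+49), so t² = 49×9 = 441.
t* = √441 = 21 min.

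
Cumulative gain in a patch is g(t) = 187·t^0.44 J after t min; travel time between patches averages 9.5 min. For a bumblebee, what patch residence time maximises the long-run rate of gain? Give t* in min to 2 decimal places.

Maximise g(t)/(T+t): set derivative to zero → g'(t)(T+t) = g(t).
g'(t) = 0.44·187·t^-0.56. Setting 0.44·187·t^-0.56 = 187·t^0.44/(9.5+t) gives 0.44(9.5+t) = t, so 0.56·t = 0.44×9.5.
t* = 0.44×9.5/0.56 = 7.464 min.

7.46 min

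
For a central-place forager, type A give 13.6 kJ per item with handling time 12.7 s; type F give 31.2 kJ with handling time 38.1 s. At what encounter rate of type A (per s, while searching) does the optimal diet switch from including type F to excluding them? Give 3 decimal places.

At the threshold, the rate on type A alone equals the profitability of type F: λ·13.6/(1 + λ·12.7) = 31.2/38.1 = 0.8189.
Rearranging, λ(13.6 − 0.8189×12.7) = 0.8189, so λ = 0.8189/3.2 = 0.2559 per s.

0.256 per s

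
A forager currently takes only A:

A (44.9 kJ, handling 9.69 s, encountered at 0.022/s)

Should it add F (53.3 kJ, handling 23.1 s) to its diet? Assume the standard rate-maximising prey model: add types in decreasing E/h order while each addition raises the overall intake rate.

Yes

On A alone, R = ΣλE/(1+Σλh) = 0.9878/1.213 = 0.8142 kJ/s.
Profitability of F: 53.3/23.1 = 2.307 kJ/s.
2.307 > 0.8142, so adding F raises the average — include it.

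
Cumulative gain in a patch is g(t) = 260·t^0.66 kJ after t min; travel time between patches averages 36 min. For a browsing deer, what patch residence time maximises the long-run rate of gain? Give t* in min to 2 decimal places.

69.88 min

Maximise g(t)/(T+t): set derivative to zero → g'(t)(T+t) = g(t).
g'(t) = 0.66·260·t^-0.34. Setting 0.66·260·t^-0.34 = 260·t^0.66/(36+t) gives 0.66(36+t) = t, so 0.34·t = 0.66×36.
t* = 0.66×36/0.34 = 69.88 min.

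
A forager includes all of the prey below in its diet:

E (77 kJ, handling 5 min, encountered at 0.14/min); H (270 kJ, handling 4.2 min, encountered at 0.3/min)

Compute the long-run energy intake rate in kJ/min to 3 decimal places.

Energy encountered per unit search time: 0.14×77 + 0.3×270 = 91.78 kJ/min.
Handling time per unit search time: 0.14×5 + 0.3×4.2 = 1.96.
Rate = 91.78/(1 + 1.96) = 31.01 kJ/min.

31.007 kJ/min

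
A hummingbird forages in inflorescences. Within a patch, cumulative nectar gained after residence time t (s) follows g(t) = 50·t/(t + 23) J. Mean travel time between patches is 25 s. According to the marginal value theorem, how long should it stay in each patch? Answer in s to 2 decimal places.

23.98 s

Optimal t* satisfies g'(t*) = g(t*)/(T + t*).
g'(t) = 50·23/(t + 23)². Setting 50·23/(t+23)² = 50t/[(t+23)(25+t)] gives 23(25+t) = t(t+23), so t² = 23×25 = 575.
t* = √575 = 23.98 s.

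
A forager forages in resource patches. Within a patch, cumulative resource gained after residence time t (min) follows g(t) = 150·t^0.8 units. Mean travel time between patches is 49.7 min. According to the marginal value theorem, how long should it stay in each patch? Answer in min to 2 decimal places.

By the marginal value theorem, leave when the instantaneous gain rate g'(t) equals the habitat-wide average g(t)/(T + t).
g'(t) = 0.8·150·t^-0.2. Setting 0.8·150·t^-0.2 = 150·t^0.8/(49.7+t) gives 0.8(49.7+t) = t, so 0.20·t = 0.8×49.7.
t* = 0.8×49.7/0.20 = 198.8 min.

198.80 min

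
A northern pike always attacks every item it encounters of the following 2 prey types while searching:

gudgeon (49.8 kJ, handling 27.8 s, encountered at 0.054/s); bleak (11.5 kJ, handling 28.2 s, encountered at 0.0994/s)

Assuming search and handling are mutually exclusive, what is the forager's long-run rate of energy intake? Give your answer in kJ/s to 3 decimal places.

Energy encountered per unit search time: 0.054×49.8 + 0.0994×11.5 = 3.832 kJ/s.
Handling time per unit search time: 0.054×27.8 + 0.0994×28.2 = 4.304.
Rate = 3.832/(1 + 4.304) = 0.7225 kJ/s.

0.722 kJ/s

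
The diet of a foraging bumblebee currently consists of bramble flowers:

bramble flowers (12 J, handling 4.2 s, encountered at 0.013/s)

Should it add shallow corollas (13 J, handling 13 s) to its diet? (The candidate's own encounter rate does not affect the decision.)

Current rate: (0.013×12)/(1 + 0.013×4.2) = 0.1479 J/s.
Profitability of shallow corollas: 13/13 = 1 J/s.
Since 1 > R, including shallow corollas increases the long-run rate.

Yes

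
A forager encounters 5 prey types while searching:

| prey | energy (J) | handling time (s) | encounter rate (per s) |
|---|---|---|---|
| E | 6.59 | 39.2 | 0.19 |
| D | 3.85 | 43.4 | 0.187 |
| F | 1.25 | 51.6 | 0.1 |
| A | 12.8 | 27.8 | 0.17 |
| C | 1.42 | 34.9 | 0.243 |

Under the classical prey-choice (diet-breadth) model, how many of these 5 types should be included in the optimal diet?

Rank by E/h (J/s): A 0.46, E 0.168, D 0.0887, C 0.0407, F 0.0242. Include each in turn until the next type's E/h falls below the running intake rate.
Rate on top 1: 0.38. E: 0.168 < 0.38 → exclude; stop.
Optimal diet: A — 1 of 5 types.

1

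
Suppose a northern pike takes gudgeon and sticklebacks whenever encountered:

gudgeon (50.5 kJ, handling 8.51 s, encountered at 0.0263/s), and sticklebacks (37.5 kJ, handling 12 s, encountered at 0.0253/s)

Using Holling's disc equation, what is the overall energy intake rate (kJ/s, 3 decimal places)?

R = Σλ_iE_i / (1 + Σλ_ih_i)
Numerator: 0.0263×50.5 + 0.0253×37.5 = 2.277
Denominator: 1 + 0.0263×8.51 + 0.0253×12 = 1.527
R = 2.277/1.527 = 1.491 kJ/s

1.491 kJ/s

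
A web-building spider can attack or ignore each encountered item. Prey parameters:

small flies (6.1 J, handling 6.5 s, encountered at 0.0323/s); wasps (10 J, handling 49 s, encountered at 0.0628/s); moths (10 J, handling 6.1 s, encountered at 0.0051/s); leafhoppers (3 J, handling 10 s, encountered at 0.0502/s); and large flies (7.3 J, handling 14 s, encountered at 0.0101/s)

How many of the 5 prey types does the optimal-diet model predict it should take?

4

Profitabilities (E/h, J/s): moths 1.64, small flies 0.938, large flies 0.521, leafhoppers 0.3, wasps 0.204. Add prey in this order while the next type's profitability exceeds the intake rate on those already taken.
Rate on top 1: 0.04946. small flies: 0.938 > 0.04946 → include.
Rate on top 2: 0.1999. large flies: 0.521 > 0.1999 → include.
Rate on top 3: 0.2327. leafhoppers: 0.3 > 0.2327 → include.
Rate on top 4: 0.2507. wasps: 0.204 < 0.2507 → exclude; stop.
Optimal diet: moths, small flies, large flies, leafhoppers — 4 of 5 types.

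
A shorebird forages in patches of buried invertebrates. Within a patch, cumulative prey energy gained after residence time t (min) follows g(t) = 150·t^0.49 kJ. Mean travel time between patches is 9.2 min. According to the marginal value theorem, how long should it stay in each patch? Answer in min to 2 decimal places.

8.84 min

By the marginal value theorem, leave when the instantaneous gain rate g'(t) equals the habitat-wide average g(t)/(T + t).
g'(t) = 0.49·150·t^-0.51. Setting 0.49·150·t^-0.51 = 150·t^0.49/(9.2+t) gives 0.49(9.2+t) = t, so 0.51·t = 0.49×9.2.
t* = 0.49×9.2/0.51 = 8.839 min.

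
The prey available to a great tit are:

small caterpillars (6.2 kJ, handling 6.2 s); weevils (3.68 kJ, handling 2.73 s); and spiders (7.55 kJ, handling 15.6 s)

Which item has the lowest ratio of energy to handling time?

spiders

Profitability E/h (kJ/s): small caterpillars = 6.2/6.2 = 1, weevils = 3.68/2.73 = 1.35, spiders = 7.55/15.6 = 0.484.
Ranked: weevils > small caterpillars > spiders.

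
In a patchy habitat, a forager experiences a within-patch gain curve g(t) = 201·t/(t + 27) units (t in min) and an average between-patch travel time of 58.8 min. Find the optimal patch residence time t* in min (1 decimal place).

39.8 min

By the marginal value theorem, leave when the instantaneous gain rate g'(t) equals the habitat-wide average g(t)/(T + t).
g'(t) = 201·27/(t + 27)². Setting 201·27/(t+27)² = 201t/[(t+27)(58.8+t)] gives 27(58.8+t) = t(t+27), so t² = 27×58.8 = 1588.
t* = √1588 = 39.84 min.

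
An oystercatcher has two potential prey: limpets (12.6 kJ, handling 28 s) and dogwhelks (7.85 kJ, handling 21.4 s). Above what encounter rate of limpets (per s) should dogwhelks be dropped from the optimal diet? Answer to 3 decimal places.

0.158 per s

Drop dogwhelks once their profitability E₂/h₂ falls below the rate achievable on limpets alone: E₂/h₂ = λE₁/(1 + λh₁).
Solve for λ: λE₁h₂ = E₂(1 + λh₁) → λ(E₁h₂ − E₂h₁) = E₂ → λ = E₂/(E₁h₂ − E₂h₁).
λ = 7.85/(12.6×21.4 − 7.85×28) = 7.85/49.84 = 0.1575 per s.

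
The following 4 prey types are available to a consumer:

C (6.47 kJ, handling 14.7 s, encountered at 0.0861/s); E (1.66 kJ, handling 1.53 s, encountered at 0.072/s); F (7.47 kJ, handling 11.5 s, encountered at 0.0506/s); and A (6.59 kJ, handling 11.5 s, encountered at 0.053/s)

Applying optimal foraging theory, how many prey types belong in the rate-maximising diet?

Rank by E/h (kJ/s): E 1.08, F 0.65, A 0.573, C 0.44. Include each in turn until the next type's E/h falls below the running intake rate.
Rate on top 1: 0.1077. F: 0.65 > 0.1077 → include.
Rate on top 2: 0.294. A: 0.573 > 0.294 → include.
Rate on top 3: 0.3679. C: 0.44 > 0.3679 → include.
Optimal diet: E, F, A, C — 4 of 4 types.

4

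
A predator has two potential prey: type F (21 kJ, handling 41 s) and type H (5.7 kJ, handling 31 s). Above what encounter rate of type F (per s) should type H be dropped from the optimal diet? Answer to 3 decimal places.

Drop type H once their profitability E₂/h₂ falls below the rate achievable on type F alone: E₂/h₂ = λE₁/(1 + λh₁).
Solve for λ: λE₁h₂ = E₂(1 + λh₁) → λ(E₁h₂ − E₂h₁) = E₂ → λ = E₂/(E₁h₂ − E₂h₁).
λ = 5.7/(21×31 − 5.7×41) = 5.7/417.3 = 0.01366 per s.

0.014 per s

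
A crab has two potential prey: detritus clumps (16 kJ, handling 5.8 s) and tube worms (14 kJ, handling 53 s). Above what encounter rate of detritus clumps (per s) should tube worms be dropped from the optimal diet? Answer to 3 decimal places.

0.018 per s

At the threshold, the rate on detritus clumps alone equals the profitability of tube worms: λ·16/(1 + λ·5.8) = 14/53 = 0.2642.
Rearranging, λ(16 − 0.2642×5.8) = 0.2642, so λ = 0.2642/14.47 = 0.01826 per s.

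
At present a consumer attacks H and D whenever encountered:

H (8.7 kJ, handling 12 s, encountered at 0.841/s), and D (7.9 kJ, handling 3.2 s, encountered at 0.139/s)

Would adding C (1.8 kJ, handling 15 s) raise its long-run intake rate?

No

Intake rate on the current diet: R = (0.841×8.7 + 0.139×7.9) / (1 + 0.841×12 + 0.139×3.2) = 8.415/11.54 = 0.7294 kJ/s.
C: E/h = 1.8/15 = 0.12 kJ/s.
0.12 < 0.7294, so adding C would lower the average — exclude it.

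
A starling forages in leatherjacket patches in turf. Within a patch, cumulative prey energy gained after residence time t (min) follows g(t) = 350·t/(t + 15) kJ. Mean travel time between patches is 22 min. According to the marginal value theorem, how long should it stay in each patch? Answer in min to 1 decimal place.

18.2 min

Maximise g(t)/(T+t): set derivative to zero → g'(t)(T+t) = g(t).
g'(t) = 350·15/(t + 15)². Setting 350·15/(t+15)² = 350t/[(t+15)(22+t)] gives 15(22+t) = t(t+15), so t² = 15×22 = 330.
t* = √330 = 18.17 min.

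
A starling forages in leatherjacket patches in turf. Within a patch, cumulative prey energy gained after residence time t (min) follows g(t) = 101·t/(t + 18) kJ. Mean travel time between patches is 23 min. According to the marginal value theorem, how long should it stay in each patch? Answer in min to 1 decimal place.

Optimal t* satisfies g'(t*) = g(t*)/(T + t*).
g'(t) = 101·18/(t + 18)². Setting 101·18/(t+18)² = 101t/[(t+18)(23+t)] gives 18(23+t) = t(t+18), so t² = 18×23 = 414.
t* = √414 = 20.35 min.

20.3 min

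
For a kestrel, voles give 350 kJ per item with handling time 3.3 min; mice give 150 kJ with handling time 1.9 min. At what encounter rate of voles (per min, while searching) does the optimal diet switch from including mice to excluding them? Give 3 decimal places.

Drop mice once their profitability E₂/h₂ falls below the rate achievable on voles alone: E₂/h₂ = λE₁/(1 + λh₁).
Solve for λ: λE₁h₂ = E₂(1 + λh₁) → λ(E₁h₂ − E₂h₁) = E₂ → λ = E₂/(E₁h₂ − E₂h₁).
λ = 150/(350×1.9 − 150×3.3) = 150/170 = 0.8824 per min.

0.882 per min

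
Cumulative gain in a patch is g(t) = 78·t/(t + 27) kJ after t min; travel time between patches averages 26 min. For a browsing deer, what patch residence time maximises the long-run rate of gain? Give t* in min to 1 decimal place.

26.5 min

By the marginal value theorem, leave when the instantaneous gain rate g'(t) equals the habitat-wide average g(t)/(T + t).
g'(t) = 78·27/(t + 27)². Setting 78·27/(t+27)² = 78t/[(t+27)(26+t)] gives 27(26+t) = t(t+27), so t² = 27×26 = 702.
t* = √702 = 26.5 min.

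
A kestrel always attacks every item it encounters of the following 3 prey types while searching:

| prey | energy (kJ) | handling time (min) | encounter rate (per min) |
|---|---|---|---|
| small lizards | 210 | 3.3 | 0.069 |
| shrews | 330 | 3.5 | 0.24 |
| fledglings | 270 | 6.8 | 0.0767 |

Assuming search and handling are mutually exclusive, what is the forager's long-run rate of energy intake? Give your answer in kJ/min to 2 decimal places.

R = Σλ_iE_i / (1 + Σλ_ih_i)
Numerator: 0.069×210 + 0.24×330 + 0.0767×270 = 114.4
Denominator: 1 + 0.069×3.3 + 0.24×3.5 + 0.0767×6.8 = 2.589
R = 114.4/2.589 = 44.18 kJ/min

44.18 kJ/min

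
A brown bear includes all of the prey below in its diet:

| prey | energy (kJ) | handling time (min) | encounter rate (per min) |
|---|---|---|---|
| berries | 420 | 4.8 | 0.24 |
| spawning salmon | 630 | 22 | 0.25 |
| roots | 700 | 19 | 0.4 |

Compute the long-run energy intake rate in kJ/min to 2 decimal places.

35.29 kJ/min

R = (0.24×420 + 0.25×630 + 0.4×700) / (1 + 0.24×4.8 + 0.25×22 + 0.4×19) = 538.3/15.25 = 35.29 kJ/min.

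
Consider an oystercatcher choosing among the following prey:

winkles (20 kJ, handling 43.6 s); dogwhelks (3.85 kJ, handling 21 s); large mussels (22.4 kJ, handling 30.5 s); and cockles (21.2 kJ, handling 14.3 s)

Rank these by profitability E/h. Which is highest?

cockles

In descending order of E/h:
cockles: 21.2/14.3 = 1.48 kJ/s
large mussels: 22.4/30.5 = 0.734 kJ/s
winkles: 20/43.6 = 0.459 kJ/s
dogwhelks: 3.85/21 = 0.183 kJ/s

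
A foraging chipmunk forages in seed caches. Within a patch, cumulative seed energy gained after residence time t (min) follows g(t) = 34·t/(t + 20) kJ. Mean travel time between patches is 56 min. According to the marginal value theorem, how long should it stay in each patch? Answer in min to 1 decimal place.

33.5 min

Optimal t* satisfies g'(t*) = g(t*)/(T + t*).
g'(t) = 34·20/(t + 20)². Setting 34·20/(t+20)² = 34t/[(t+20)(56+t)] gives 20(56+t) = t(t+20), so t² = 20×56 = 1120.
t* = √1120 = 33.47 min.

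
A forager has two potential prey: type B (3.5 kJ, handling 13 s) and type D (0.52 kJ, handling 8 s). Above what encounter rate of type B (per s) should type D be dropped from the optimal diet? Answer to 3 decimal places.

0.024 per s

The zero-one rule: include type D iff E₂/h₂ > λE₁/(1+λh₁). Equality gives the switch point.
λE₁h₂ = E₂ + λE₂h₁ ⇒ λ = E₂/(E₁h₂ − E₂h₁) = 0.52/(28 − 6.76) = 0.02448 per s.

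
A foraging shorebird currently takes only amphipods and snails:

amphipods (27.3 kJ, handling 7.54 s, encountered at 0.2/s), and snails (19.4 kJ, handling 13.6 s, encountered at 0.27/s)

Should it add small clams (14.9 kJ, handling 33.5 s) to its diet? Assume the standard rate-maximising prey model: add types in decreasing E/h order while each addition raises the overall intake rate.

Current rate: (0.2×27.3 + 0.27×19.4)/(1 + 0.2×7.54 + 0.27×13.6) = 1.731 kJ/s.
Profitability of small clams: 14.9/33.5 = 0.4448 kJ/s.
Since 0.4448 < R, time spent handling small clams is better spent searching.

No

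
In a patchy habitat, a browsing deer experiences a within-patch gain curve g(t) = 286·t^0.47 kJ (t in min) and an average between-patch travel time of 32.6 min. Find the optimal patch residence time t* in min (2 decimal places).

Optimal t* satisfies g'(t*) = g(t*)/(T + t*).
g'(t) = 0.47·286·t^-0.53. Setting 0.47·286·t^-0.53 = 286·t^0.47/(32.6+t) gives 0.47(32.6+t) = t, so 0.53·t = 0.47×32.6.
t* = 0.47×32.6/0.53 = 28.91 min.

28.91 min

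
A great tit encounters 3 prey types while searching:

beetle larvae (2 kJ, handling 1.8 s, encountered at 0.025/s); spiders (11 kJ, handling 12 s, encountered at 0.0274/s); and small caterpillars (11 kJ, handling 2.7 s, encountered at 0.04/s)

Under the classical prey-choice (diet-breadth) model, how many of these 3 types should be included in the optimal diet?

Rank by E/h (kJ/s): small caterpillars 4.07, beetle larvae 1.11, spiders 0.917. Include each in turn until the next type's E/h falls below the running intake rate.
Rate on top 1: 0.3971. beetle larvae: 1.11 > 0.3971 → include.
Rate on top 2: 0.425. spiders: 0.917 > 0.425 → include.
Optimal diet: small caterpillars, beetle larvae, spiders — 3 of 3 types.

3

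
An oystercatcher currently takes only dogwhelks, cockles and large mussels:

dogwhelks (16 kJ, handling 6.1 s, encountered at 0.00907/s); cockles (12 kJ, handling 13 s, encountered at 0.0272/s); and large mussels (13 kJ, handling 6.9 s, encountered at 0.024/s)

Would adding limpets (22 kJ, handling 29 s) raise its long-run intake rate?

Yes

Intake rate on the current diet: R = (0.00907×16 + 0.0272×12 + 0.024×13) / (1 + 0.00907×6.1 + 0.0272×13 + 0.024×6.9) = 0.7835/1.575 = 0.4976 kJ/s.
limpets: E/h = 22/29 = 0.7586 kJ/s.
Since 0.7586 > R, including limpets increases the long-run rate.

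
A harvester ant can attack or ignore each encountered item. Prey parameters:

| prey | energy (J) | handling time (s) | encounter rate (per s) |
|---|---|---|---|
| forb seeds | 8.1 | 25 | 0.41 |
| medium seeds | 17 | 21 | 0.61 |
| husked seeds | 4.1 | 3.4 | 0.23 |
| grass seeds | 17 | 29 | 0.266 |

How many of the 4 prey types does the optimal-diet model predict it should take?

Profitabilities (E/h, J/s): husked seeds 1.21, medium seeds 0.81, grass seeds 0.586, forb seeds 0.324. Add prey in this order while the next type's profitability exceeds the intake rate on those already taken.
Rate on top 1: 0.5292. medium seeds: 0.81 > 0.5292 → include.
Rate on top 2: 0.7753. grass seeds: 0.586 < 0.7753 → exclude; stop.
Optimal diet: husked seeds, medium seeds — 2 of 4 types.

2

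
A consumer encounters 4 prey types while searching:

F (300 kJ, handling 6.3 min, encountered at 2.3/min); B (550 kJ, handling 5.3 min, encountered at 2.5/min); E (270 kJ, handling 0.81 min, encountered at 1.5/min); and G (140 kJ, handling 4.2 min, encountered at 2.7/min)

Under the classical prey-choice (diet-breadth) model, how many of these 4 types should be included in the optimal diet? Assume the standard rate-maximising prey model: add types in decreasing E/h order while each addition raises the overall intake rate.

1

Rank by E/h (kJ/min): E 333, B 104, F 47.6, G 33.3. Include each in turn until the next type's E/h falls below the running intake rate.
Rate on top 1: 182.8. B: 104 < 182.8 → exclude; stop.
Optimal diet: E — 1 of 4 types.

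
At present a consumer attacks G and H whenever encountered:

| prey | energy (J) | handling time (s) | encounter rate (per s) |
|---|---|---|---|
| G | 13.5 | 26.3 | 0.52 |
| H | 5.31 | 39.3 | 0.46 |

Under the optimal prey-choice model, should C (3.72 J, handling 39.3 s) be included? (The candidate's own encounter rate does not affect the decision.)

Current rate: (0.52×13.5 + 0.46×5.31)/(1 + 0.52×26.3 + 0.46×39.3) = 0.2889 J/s.
Profitability of C: 3.72/39.3 = 0.09466 J/s.
0.09466 < 0.2889, so adding C would lower the average — exclude it.

No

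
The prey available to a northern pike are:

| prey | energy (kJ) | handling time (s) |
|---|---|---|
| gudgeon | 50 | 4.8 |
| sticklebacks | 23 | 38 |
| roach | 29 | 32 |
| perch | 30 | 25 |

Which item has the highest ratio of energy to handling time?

gudgeon

Profitability E/h (kJ/s): gudgeon = 50/4.8 = 10.4, sticklebacks = 23/38 = 0.605, roach = 29/32 = 0.906, perch = 30/25 = 1.2.
Ranked: gudgeon > perch > roach > sticklebacks.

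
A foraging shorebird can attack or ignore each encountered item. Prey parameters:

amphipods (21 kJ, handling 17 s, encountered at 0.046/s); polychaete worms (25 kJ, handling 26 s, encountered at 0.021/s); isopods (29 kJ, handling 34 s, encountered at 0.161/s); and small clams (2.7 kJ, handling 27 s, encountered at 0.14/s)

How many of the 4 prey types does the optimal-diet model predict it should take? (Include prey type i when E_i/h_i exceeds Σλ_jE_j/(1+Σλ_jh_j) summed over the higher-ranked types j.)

E/h in descending order: amphipods 1.24, polychaete worms 0.962, isopods 0.853, small clams 0.1 kJ/s. The optimal diet is the largest prefix of this list for which every included type satisfies E_i/h_i > R on the types above it.
Rate on top 1: 0.5421. polychaete worms: 0.962 > 0.5421 → include.
Rate on top 2: 0.6405. isopods: 0.853 > 0.6405 → include.
Rate on top 3: 0.7895. small clams: 0.1 < 0.7895 → exclude; stop.
Optimal diet: amphipods, polychaete worms, isopods — 3 of 4 types.

3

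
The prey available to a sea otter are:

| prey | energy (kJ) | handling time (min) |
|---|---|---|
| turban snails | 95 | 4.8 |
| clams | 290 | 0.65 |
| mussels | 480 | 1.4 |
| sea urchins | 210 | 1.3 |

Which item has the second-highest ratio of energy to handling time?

Profitability E/h (kJ/min): turban snails = 95/4.8 = 19.8, clams = 290/0.65 = 446, mussels = 480/1.4 = 343, sea urchins = 210/1.3 = 162.
Ranked: clams > mussels > sea urchins > turban snails.

mussels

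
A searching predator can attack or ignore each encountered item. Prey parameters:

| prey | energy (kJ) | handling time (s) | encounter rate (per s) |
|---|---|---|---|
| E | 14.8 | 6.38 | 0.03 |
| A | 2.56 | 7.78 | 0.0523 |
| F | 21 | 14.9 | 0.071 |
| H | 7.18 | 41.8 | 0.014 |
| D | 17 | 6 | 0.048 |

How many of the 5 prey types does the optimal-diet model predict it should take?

3

Rank by E/h (kJ/s): D 2.83, E 2.32, F 1.41, A 0.329, H 0.172. Include each in turn until the next type's E/h falls below the running intake rate.
Rate on top 1: 0.6335. E: 2.32 > 0.6335 → include.
Rate on top 2: 0.8517. F: 1.41 > 0.8517 → include.
Rate on top 3: 1.084. A: 0.329 < 1.084 → exclude; stop.
Optimal diet: D, E, F — 3 of 5 types.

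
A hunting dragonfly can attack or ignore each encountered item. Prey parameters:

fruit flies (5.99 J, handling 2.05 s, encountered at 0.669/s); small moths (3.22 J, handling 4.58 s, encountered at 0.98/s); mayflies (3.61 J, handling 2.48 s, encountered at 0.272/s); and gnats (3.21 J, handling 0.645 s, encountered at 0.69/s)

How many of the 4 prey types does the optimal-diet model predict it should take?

Profitabilities (E/h, J/s): gnats 4.98, fruit flies 2.92, mayflies 1.46, small moths 0.703. Add prey in this order while the next type's profitability exceeds the intake rate on those already taken.
Rate on top 1: 1.533. fruit flies: 2.92 > 1.533 → include.
Rate on top 2: 2.209. mayflies: 1.46 < 2.209 → exclude; stop.
Optimal diet: gnats, fruit flies — 2 of 4 types.

2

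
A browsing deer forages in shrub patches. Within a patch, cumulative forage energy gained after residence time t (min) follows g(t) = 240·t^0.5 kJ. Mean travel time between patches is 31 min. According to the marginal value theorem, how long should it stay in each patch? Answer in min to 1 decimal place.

31.0 min

Maximise g(t)/(T+t): set derivative to zero → g'(t)(T+t) = g(t).
g'(t) = 0.5·240·t^-0.5. Setting 0.5·240·t^-0.5 = 240·t^0.5/(31+t) gives 0.5(31+t) = t, so 0.50·t = 0.5×31.
t* = 0.5×31/0.50 = 31 min.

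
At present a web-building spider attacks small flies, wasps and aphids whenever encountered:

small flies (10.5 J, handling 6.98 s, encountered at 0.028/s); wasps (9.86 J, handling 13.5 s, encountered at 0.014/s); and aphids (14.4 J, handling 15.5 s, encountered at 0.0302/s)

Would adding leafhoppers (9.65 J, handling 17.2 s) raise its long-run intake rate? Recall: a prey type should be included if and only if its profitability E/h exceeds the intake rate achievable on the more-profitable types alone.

Yes

Current rate: (0.028×10.5 + 0.014×9.86 + 0.0302×14.4)/(1 + 0.028×6.98 + 0.014×13.5 + 0.0302×15.5) = 0.468 J/s.
Profitability of leafhoppers: 9.65/17.2 = 0.561 J/s.
Since 0.561 > R, including leafhoppers increases the long-run rate.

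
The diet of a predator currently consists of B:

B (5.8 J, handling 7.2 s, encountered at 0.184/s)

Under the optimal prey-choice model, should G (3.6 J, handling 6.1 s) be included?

Yes

Intake rate on the current diet: R = (0.184×5.8) / (1 + 0.184×7.2) = 1.067/2.325 = 0.4591 J/s.
Profitability of G: 3.6/6.1 = 0.5902 J/s.
Since 0.5902 > R, including G increases the long-run rate.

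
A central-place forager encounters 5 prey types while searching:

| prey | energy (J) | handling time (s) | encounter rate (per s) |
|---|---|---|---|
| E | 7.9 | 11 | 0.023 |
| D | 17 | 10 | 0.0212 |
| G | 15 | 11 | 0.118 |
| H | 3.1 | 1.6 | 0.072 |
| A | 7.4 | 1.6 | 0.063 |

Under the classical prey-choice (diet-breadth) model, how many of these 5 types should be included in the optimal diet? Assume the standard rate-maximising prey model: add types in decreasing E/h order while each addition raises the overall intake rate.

4

Rank by E/h (J/s): A 4.62, H 1.94, D 1.7, G 1.36, E 0.718. Include each in turn until the next type's E/h falls below the running intake rate.
Rate on top 1: 0.4235. H: 1.94 > 0.4235 → include.
Rate on top 2: 0.5669. D: 1.7 > 0.5669 → include.
Rate on top 3: 0.7352. G: 1.36 > 0.7352 → include.
Rate on top 4: 1.034. E: 0.718 < 1.034 → exclude; stop.
Optimal diet: A, H, D, G — 4 of 5 types.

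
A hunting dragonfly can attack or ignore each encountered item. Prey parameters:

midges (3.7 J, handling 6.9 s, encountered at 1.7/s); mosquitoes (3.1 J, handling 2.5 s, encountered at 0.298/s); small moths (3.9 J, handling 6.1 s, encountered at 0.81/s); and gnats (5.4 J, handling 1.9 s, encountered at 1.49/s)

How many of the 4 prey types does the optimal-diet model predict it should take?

1

Profitabilities (E/h, J/s): gnats 2.84, mosquitoes 1.24, small moths 0.639, midges 0.536. Add prey in this order while the next type's profitability exceeds the intake rate on those already taken.
Rate on top 1: 2.1. mosquitoes: 1.24 < 2.1 → exclude; stop.
Optimal diet: gnats — 1 of 4 types.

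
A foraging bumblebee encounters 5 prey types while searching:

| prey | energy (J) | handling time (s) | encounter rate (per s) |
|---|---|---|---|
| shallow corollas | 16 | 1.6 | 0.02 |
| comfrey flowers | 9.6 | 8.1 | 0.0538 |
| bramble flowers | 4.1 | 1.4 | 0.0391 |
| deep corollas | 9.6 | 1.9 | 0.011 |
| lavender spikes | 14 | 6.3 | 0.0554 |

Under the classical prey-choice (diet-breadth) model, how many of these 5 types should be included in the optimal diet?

5

Profitabilities (E/h, J/s): shallow corollas 10, deep corollas 5.05, bramble flowers 2.93, lavender spikes 2.22, comfrey flowers 1.19. Add prey in this order while the next type's profitability exceeds the intake rate on those already taken.
Rate on top 1: 0.3101. deep corollas: 5.05 > 0.3101 → include.
Rate on top 2: 0.4042. bramble flowers: 2.93 > 0.4042 → include.
Rate on top 3: 0.529. lavender spikes: 2.22 > 0.529 → include.
Rate on top 4: 0.9347. comfrey flowers: 1.19 > 0.9347 → include.
Optimal diet: shallow corollas, deep corollas, bramble flowers, lavender spikes, comfrey flowers — 5 of 5 types.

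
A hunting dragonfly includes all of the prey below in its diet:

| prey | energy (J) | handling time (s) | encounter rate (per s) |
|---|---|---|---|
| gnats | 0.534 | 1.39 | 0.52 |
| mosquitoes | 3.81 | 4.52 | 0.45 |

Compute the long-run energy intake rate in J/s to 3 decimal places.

R = Σλ_iE_i / (1 + Σλ_ih_i)
Numerator: 0.52×0.534 + 0.45×3.81 = 1.992
Denominator: 1 + 0.52×1.39 + 0.45×4.52 = 3.757
R = 1.992/3.757 = 0.5303 J/s

0.530 J/s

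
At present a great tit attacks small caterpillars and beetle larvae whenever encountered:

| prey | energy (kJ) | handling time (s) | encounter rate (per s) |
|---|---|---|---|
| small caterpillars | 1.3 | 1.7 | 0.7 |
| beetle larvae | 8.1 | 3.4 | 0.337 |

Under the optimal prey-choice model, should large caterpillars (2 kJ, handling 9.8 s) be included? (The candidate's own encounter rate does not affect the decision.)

On small caterpillars and beetle larvae alone, R = ΣλE/(1+Σλh) = 3.64/3.336 = 1.091 kJ/s.
large caterpillars: E/h = 2/9.8 = 0.2041 kJ/s.
Since 0.2041 < R, time spent handling large caterpillars is better spent searching.

No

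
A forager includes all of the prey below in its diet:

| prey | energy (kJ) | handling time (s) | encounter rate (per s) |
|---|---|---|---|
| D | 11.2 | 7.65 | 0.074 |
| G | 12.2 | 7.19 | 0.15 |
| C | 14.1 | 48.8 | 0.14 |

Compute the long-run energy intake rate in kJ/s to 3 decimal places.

0.489 kJ/s

R = Σλ_iE_i / (1 + Σλ_ih_i)
Numerator: 0.074×11.2 + 0.15×12.2 + 0.14×14.1 = 4.633
Denominator: 1 + 0.074×7.65 + 0.15×7.19 + 0.14×48.8 = 9.477
R = 4.633/9.477 = 0.4889 kJ/s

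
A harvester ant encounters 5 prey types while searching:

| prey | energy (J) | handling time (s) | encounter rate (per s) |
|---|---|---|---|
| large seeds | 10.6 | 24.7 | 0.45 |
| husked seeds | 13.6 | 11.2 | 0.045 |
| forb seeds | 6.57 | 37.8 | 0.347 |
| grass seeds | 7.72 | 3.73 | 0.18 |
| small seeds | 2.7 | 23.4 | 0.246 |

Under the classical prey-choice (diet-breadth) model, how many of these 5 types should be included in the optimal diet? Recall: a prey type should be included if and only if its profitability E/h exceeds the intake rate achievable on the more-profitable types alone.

2

Rank by E/h (J/s): grass seeds 2.07, husked seeds 1.21, large seeds 0.429, forb seeds 0.174, small seeds 0.115. Include each in turn until the next type's E/h falls below the running intake rate.
Rate on top 1: 0.8314. husked seeds: 1.21 > 0.8314 → include.
Rate on top 2: 0.9201. large seeds: 0.429 < 0.9201 → exclude; stop.
Optimal diet: grass seeds, husked seeds — 2 of 5 types.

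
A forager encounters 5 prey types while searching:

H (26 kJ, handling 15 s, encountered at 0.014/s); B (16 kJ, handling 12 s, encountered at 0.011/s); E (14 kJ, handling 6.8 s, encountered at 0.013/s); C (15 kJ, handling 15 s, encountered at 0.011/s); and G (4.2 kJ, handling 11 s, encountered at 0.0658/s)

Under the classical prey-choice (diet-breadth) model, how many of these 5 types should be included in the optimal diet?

4

Rank by E/h (kJ/s): E 2.06, H 1.73, B 1.33, C 1, G 0.382. Include each in turn until the next type's E/h falls below the running intake rate.
Rate on top 1: 0.1672. H: 1.73 > 0.1672 → include.
Rate on top 2: 0.4205. B: 1.33 > 0.4205 → include.
Rate on top 3: 0.5048. C: 1 > 0.5048 → include.
Rate on top 4: 0.556. G: 0.382 < 0.556 → exclude; stop.
Optimal diet: E, H, B, C — 4 of 5 types.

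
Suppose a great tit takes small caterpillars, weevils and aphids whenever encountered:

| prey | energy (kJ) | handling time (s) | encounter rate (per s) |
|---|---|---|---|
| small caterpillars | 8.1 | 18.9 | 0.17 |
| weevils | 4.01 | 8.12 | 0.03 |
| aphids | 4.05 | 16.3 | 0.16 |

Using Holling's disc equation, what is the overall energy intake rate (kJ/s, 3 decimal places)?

R = Σλ_iE_i / (1 + Σλ_ih_i)
Numerator: 0.17×8.1 + 0.03×4.01 + 0.16×4.05 = 2.145
Denominator: 1 + 0.17×18.9 + 0.03×8.12 + 0.16×16.3 = 7.065
R = 2.145/7.065 = 0.3037 kJ/s

0.304 kJ/s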